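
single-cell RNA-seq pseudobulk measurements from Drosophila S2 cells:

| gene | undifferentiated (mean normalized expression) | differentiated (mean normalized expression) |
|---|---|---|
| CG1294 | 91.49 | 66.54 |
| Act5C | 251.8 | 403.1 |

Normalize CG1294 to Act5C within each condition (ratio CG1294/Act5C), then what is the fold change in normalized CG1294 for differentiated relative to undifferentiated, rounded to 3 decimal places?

CG1294/Act5C (undifferentiated) = 91.49 / 251.8 = 0.36334
CG1294/Act5C (differentiated) = 66.54 / 403.1 = 0.16507
Fold change = 0.16507 / 0.36334 = 0.4543

0.454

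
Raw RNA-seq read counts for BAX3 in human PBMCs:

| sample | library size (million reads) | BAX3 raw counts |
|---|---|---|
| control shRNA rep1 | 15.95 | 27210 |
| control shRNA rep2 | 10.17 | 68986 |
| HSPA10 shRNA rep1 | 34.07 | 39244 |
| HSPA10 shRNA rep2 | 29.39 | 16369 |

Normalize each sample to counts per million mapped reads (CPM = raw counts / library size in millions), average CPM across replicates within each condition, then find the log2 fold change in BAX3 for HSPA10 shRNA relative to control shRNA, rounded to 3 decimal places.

-2.313

CPM(control shRNA rep1) = 27210 / 15.95 = 1705.9561
CPM(control shRNA rep2) = 68986 / 10.17 = 6783.2842
CPM(HSPA10 shRNA rep1) = 39244 / 34.07 = 1151.8638
CPM(HSPA10 shRNA rep2) = 16369 / 29.39 = 556.9581
mean CPM(control shRNA) = 4244.6201; mean CPM(HSPA10 shRNA) = 854.4110
Fold change = 854.4110 / 4244.6201 = 0.20129
log2(0.20129) = -2.3126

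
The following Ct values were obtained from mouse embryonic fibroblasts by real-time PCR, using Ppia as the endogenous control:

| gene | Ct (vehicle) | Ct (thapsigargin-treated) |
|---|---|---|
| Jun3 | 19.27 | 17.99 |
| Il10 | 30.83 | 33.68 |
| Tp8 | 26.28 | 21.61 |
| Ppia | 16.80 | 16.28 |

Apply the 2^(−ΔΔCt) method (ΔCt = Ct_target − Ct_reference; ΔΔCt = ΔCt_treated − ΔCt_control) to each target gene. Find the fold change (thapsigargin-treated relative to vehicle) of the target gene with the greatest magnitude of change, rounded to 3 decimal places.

17.753

Jun3: ΔΔCt = (17.99−16.28) − (19.27−16.80) = 1.71 − 2.47 = -0.76; fold change = 2^0.76 = 1.693
Il10: ΔΔCt = (33.68−16.28) − (30.83−16.80) = 17.40 − 14.03 = 3.37; fold change = 2^-3.37 = 0.097
Tp8: ΔΔCt = (21.61−16.28) − (26.28−16.80) = 5.33 − 9.48 = -4.15; fold change = 2^4.15 = 17.753
Tp8 has the largest |ΔΔCt| = 4.15.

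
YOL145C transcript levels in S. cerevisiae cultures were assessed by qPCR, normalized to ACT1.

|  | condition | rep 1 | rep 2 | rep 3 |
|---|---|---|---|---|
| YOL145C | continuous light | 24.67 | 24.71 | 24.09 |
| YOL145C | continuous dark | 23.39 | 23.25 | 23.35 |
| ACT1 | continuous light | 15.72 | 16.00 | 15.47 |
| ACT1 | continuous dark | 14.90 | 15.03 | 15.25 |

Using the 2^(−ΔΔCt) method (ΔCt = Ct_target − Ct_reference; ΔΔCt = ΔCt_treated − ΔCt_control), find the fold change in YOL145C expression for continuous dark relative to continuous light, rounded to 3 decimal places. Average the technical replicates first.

1.404

Mean Ct: YOL145C continuous light 24.490; YOL145C continuous dark 23.330; ACT1 continuous light 15.730; ACT1 continuous dark 15.060
ΔCt(continuous light) = 24.490 − 15.730 = 8.760
ΔCt(continuous dark) = 23.330 − 15.060 = 8.270
ΔΔCt = 8.270 − 8.760 = -0.490
Fold change = 2^(−(-0.490)) = 2^0.490 = 1.4044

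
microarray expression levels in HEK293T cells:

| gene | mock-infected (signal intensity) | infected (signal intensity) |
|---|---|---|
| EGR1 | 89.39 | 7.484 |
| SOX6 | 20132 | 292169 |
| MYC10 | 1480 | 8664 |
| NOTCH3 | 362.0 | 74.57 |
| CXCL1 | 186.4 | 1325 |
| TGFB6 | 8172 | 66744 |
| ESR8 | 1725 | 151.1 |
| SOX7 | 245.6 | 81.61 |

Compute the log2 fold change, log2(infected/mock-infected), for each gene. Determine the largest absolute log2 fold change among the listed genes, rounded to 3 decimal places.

log2(7.484/89.39) = -3.578  (EGR1)
log2(292169/20132) = 3.859  (SOX6)
log2(8664/1480) = 2.549  (MYC10)
log2(74.57/362.0) = -2.279  (NOTCH3)
log2(1325/186.4) = 2.830  (CXCL1)
log2(66744/8172) = 3.030  (TGFB6)
log2(151.1/1725) = -3.513  (ESR8)
log2(81.61/245.6) = -1.589  (SOX7)
The largest magnitude belongs to SOX6.

3.859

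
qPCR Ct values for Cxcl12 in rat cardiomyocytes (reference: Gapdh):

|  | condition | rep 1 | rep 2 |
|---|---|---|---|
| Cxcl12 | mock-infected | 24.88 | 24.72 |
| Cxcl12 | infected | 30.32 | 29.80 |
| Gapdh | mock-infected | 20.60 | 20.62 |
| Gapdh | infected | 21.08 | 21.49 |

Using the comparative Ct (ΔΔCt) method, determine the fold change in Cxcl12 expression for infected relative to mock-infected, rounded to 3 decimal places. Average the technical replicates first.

0.042

Mean Ct: Cxcl12 mock-infected 24.800; Cxcl12 infected 30.060; Gapdh mock-infected 20.610; Gapdh infected 21.285
ΔCt(mock-infected) = 24.800 − 20.610 = 4.190
ΔCt(infected) = 30.060 − 21.285 = 8.775
ΔΔCt = 8.775 − 4.190 = 4.585
Fold change = 2^(−4.585) = 0.0417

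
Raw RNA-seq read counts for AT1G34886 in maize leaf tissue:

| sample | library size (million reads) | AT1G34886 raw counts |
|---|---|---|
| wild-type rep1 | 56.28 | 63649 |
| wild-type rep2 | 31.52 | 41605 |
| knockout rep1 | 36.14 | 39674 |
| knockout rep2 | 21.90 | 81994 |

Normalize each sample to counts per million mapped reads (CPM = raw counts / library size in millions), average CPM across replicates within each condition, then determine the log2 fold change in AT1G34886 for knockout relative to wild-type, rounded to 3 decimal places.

CPM(wild-type rep1) = 63649 / 56.28 = 1130.9346
CPM(wild-type rep2) = 41605 / 31.52 = 1319.9556
CPM(knockout rep1) = 39674 / 36.14 = 1097.7864
CPM(knockout rep2) = 81994 / 21.90 = 3744.0183
mean CPM(wild-type) = 1225.4451; mean CPM(knockout) = 2420.9023
Fold change = 2420.9023 / 1225.4451 = 1.97553
log2(1.97553) = 0.9822

0.982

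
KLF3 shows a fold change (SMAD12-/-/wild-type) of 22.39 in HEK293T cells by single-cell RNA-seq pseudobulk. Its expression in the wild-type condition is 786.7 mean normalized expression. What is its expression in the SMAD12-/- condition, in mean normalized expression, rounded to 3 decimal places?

17614.213

SMAD12-/- expression = 786.7 × 22.39 = 17614.213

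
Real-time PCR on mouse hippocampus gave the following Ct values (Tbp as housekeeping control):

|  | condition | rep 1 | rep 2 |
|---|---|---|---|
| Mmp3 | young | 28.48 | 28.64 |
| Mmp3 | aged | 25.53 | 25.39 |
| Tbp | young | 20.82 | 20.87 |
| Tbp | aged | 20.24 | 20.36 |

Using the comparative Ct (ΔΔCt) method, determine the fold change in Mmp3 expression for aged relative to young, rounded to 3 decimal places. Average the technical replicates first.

5.877

Mean Ct: Mmp3 young 28.560; Mmp3 aged 25.460; Tbp young 20.845; Tbp aged 20.300
ΔCt(young) = 28.560 − 20.845 = 7.715
ΔCt(aged) = 25.460 − 20.300 = 5.160
ΔΔCt = 5.160 − 7.715 = -2.555
Fold change = 2^(−(-2.555)) = 2^2.555 = 5.8767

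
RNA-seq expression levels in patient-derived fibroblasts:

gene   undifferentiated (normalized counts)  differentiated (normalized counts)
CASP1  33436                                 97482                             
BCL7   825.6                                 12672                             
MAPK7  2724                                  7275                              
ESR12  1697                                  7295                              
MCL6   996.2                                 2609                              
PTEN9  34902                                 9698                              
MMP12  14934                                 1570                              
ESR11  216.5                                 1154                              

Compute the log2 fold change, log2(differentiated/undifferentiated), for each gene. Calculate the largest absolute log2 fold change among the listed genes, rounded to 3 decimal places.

3.940

log2(97482/33436) = 1.544  (CASP1)
log2(12672/825.6) = 3.940  (BCL7)
log2(7275/2724) = 1.417  (MAPK7)
log2(7295/1697) = 2.104  (ESR12)
log2(2609/996.2) = 1.389  (MCL6)
log2(9698/34902) = -1.848  (PTEN9)
log2(1570/14934) = -3.250  (MMP12)
log2(1154/216.5) = 2.414  (ESR11)
The largest magnitude belongs to BCL7.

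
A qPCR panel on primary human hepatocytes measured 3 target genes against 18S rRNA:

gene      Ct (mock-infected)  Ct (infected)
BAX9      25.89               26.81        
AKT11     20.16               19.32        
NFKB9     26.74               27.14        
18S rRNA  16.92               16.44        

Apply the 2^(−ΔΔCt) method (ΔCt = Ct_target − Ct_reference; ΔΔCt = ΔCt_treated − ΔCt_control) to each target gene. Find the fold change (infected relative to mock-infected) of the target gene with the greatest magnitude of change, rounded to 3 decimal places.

BAX9: ΔΔCt = (26.81−16.44) − (25.89−16.92) = 10.37 − 8.97 = 1.40; fold change = 2^-1.40 = 0.379
AKT11: ΔΔCt = (19.32−16.44) − (20.16−16.92) = 2.88 − 3.24 = -0.36; fold change = 2^0.36 = 1.283
NFKB9: ΔΔCt = (27.14−16.44) − (26.74−16.92) = 10.70 − 9.82 = 0.88; fold change = 2^-0.88 = 0.543
BAX9 has the largest |ΔΔCt| = 1.40.

0.379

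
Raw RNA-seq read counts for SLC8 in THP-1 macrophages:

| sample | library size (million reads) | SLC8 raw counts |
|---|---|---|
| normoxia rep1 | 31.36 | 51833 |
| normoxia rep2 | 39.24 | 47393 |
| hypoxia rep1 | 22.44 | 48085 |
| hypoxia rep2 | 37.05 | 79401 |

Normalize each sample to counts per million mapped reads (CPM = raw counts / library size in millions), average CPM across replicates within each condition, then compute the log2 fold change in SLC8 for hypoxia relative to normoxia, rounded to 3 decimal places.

0.583

CPM(normoxia rep1) = 51833 / 31.36 = 1652.8380
CPM(normoxia rep2) = 47393 / 39.24 = 1207.7727
CPM(hypoxia rep1) = 48085 / 22.44 = 2142.8253
CPM(hypoxia rep2) = 79401 / 37.05 = 2143.0769
mean CPM(normoxia) = 1430.3053; mean CPM(hypoxia) = 2142.9511
Fold change = 2142.9511 / 1430.3053 = 1.49825
log2(1.49825) = 0.5833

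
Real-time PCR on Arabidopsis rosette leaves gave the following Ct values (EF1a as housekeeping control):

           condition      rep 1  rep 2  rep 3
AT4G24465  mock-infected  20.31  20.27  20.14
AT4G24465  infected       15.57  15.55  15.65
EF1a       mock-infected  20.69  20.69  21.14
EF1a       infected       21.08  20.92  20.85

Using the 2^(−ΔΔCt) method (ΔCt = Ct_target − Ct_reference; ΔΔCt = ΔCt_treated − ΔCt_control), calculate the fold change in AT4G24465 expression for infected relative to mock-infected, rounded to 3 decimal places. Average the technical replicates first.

Mean Ct: AT4G24465 mock-infected 20.240; AT4G24465 infected 15.590; EF1a mock-infected 20.840; EF1a infected 20.950
ΔCt(mock-infected) = 20.240 − 20.840 = -0.600
ΔCt(infected) = 15.590 − 20.950 = -5.360
ΔΔCt = -5.360 − (-0.600) = -4.760
Fold change = 2^(−(-4.760)) = 2^4.760 = 27.0958

27.096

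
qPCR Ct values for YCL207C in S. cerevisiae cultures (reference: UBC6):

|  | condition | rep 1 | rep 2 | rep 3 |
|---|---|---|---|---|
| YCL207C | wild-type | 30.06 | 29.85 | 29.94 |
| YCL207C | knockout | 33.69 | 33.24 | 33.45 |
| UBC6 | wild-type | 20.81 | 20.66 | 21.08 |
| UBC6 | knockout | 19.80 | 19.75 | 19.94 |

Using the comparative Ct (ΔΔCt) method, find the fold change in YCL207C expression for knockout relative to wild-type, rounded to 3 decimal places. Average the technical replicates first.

0.043

Mean Ct: YCL207C wild-type 29.950; YCL207C knockout 33.460; UBC6 wild-type 20.850; UBC6 knockout 19.830
ΔCt(wild-type) = 29.950 − 20.850 = 9.100
ΔCt(knockout) = 33.460 − 19.830 = 13.630
ΔΔCt = 13.630 − 9.100 = 4.530
Fold change = 2^(−4.530) = 0.0433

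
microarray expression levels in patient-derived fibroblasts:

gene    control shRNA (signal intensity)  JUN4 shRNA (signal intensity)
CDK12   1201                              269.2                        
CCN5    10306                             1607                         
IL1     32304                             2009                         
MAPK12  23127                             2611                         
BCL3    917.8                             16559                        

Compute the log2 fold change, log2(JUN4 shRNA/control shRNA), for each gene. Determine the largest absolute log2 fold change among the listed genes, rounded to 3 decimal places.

4.173

log2(269.2/1201) = -2.157  (CDK12)
log2(1607/10306) = -2.681  (CCN5)
log2(2009/32304) = -4.007  (IL1)
log2(2611/23127) = -3.147  (MAPK12)
log2(16559/917.8) = 4.173  (BCL3)
The largest magnitude belongs to BCL3.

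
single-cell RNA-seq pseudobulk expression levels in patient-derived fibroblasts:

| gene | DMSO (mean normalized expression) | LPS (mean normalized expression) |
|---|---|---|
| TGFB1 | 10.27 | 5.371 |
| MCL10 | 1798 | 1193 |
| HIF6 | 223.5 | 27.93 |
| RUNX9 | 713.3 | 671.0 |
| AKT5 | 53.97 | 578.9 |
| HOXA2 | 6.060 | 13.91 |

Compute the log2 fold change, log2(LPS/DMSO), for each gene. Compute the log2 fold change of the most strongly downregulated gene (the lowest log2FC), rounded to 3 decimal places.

log2(5.371/10.27) = -0.935  (TGFB1)
log2(1193/1798) = -0.592  (MCL10)
log2(27.93/223.5) = -3.000  (HIF6)
log2(671.0/713.3) = -0.088  (RUNX9)
log2(578.9/53.97) = 3.423  (AKT5)
log2(13.91/6.060) = 1.199  (HOXA2)
HIF6 is most strongly downregulated.

-3.000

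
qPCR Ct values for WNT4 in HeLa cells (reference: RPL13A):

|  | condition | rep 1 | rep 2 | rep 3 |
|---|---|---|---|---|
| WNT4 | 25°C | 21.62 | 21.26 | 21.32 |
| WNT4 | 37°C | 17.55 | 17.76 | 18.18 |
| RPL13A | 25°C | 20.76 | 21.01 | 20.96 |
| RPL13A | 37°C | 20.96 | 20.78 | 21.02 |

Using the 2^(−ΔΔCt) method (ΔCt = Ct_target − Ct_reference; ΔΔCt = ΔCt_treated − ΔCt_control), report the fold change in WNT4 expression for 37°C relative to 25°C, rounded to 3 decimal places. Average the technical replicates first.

Mean Ct: WNT4 25°C 21.400; WNT4 37°C 17.830; RPL13A 25°C 20.910; RPL13A 37°C 20.920
ΔCt(25°C) = 21.400 − 20.910 = 0.490
ΔCt(37°C) = 17.830 − 20.920 = -3.090
ΔΔCt = -3.090 − 0.490 = -3.580
Fold change = 2^(−(-3.580)) = 2^3.580 = 11.9588

11.959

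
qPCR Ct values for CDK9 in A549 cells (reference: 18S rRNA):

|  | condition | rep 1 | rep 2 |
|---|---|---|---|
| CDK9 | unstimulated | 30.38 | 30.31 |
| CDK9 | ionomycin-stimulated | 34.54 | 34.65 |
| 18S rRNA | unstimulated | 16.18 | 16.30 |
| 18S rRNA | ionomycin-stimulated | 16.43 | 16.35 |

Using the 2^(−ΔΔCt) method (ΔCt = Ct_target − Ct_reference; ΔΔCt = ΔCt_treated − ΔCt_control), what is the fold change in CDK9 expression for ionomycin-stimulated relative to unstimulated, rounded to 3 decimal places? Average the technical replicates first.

0.058

Mean Ct: CDK9 unstimulated 30.345; CDK9 ionomycin-stimulated 34.595; 18S rRNA unstimulated 16.240; 18S rRNA ionomycin-stimulated 16.390
ΔCt(unstimulated) = 30.345 − 16.240 = 14.105
ΔCt(ionomycin-stimulated) = 34.595 − 16.390 = 18.205
ΔΔCt = 18.205 − 14.105 = 4.100
Fold change = 2^(−4.100) = 0.0583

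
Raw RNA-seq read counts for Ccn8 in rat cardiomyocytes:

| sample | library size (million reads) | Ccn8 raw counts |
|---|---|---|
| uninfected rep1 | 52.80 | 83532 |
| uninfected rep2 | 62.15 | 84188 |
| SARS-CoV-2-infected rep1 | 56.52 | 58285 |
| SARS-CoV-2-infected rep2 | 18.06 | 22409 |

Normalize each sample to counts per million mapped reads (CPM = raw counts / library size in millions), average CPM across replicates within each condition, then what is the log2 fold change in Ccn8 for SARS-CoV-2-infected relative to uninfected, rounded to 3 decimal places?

CPM(uninfected rep1) = 83532 / 52.80 = 1582.0455
CPM(uninfected rep2) = 84188 / 62.15 = 1354.5937
CPM(SARS-CoV-2-infected rep1) = 58285 / 56.52 = 1031.2279
CPM(SARS-CoV-2-infected rep2) = 22409 / 18.06 = 1240.8084
mean CPM(uninfected) = 1468.3196; mean CPM(SARS-CoV-2-infected) = 1136.0182
Fold change = 1136.0182 / 1468.3196 = 0.77369
log2(0.77369) = -0.3702

-0.370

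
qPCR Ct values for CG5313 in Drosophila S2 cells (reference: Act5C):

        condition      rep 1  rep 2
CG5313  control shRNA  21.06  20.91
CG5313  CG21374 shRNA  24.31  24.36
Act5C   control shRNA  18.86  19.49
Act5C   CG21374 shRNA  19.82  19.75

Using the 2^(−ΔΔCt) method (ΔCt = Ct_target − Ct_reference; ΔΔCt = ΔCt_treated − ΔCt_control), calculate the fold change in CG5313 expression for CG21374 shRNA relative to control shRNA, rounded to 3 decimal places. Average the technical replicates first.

Mean Ct: CG5313 control shRNA 20.985; CG5313 CG21374 shRNA 24.335; Act5C control shRNA 19.175; Act5C CG21374 shRNA 19.785
ΔCt(control shRNA) = 20.985 − 19.175 = 1.810
ΔCt(CG21374 shRNA) = 24.335 − 19.785 = 4.550
ΔΔCt = 4.550 − 1.810 = 2.740
Fold change = 2^(−2.740) = 0.1497

0.150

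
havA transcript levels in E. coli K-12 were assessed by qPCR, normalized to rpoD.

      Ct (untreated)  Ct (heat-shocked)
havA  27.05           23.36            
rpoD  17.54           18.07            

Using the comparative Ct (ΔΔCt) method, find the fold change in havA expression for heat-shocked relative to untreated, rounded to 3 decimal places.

ΔCt(untreated) = 27.050 − 17.540 = 9.510
ΔCt(heat-shocked) = 23.360 − 18.070 = 5.290
ΔΔCt = 5.290 − 9.510 = -4.220
Fold change = 2^(−(-4.220)) = 2^4.220 = 18.6357

18.636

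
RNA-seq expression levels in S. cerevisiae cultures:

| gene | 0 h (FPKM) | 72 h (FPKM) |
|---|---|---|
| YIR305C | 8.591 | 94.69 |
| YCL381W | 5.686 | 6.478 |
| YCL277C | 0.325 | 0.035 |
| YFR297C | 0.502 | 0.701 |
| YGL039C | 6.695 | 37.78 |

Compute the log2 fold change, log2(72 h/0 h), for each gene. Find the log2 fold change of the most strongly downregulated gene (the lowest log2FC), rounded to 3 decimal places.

-3.215

log2(94.69/8.591) = 3.462  (YIR305C)
log2(6.478/5.686) = 0.188  (YCL381W)
log2(0.035/0.325) = -3.215  (YCL277C)
log2(0.701/0.502) = 0.482  (YFR297C)
log2(37.78/6.695) = 2.496  (YGL039C)
YCL277C is most strongly downregulated.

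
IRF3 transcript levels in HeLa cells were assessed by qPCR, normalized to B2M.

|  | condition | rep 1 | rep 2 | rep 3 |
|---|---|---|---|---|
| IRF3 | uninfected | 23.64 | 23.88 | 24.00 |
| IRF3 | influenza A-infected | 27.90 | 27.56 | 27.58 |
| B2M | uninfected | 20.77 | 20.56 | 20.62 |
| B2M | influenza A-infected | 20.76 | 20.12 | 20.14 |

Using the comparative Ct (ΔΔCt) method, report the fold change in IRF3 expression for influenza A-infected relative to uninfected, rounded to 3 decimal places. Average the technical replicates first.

Mean Ct: IRF3 uninfected 23.840; IRF3 influenza A-infected 27.680; B2M uninfected 20.650; B2M influenza A-infected 20.340
ΔCt(uninfected) = 23.840 − 20.650 = 3.190
ΔCt(influenza A-infected) = 27.680 − 20.340 = 7.340
ΔΔCt = 7.340 − 3.190 = 4.150
Fold change = 2^(−4.150) = 0.0563

0.056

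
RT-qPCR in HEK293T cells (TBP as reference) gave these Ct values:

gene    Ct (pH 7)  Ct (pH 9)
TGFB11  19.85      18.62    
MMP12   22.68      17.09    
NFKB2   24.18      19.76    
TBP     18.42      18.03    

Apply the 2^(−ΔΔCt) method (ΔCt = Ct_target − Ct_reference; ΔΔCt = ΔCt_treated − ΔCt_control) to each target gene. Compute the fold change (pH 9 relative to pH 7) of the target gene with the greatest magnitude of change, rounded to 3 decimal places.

36.758

TGFB11: ΔΔCt = (18.62−18.03) − (19.85−18.42) = 0.59 − 1.43 = -0.84; fold change = 2^0.84 = 1.790
MMP12: ΔΔCt = (17.09−18.03) − (22.68−18.42) = -0.94 − 4.26 = -5.20; fold change = 2^5.20 = 36.758
NFKB2: ΔΔCt = (19.76−18.03) − (24.18−18.42) = 1.73 − 5.76 = -4.03; fold change = 2^4.03 = 16.336
MMP12 has the largest |ΔΔCt| = 5.20.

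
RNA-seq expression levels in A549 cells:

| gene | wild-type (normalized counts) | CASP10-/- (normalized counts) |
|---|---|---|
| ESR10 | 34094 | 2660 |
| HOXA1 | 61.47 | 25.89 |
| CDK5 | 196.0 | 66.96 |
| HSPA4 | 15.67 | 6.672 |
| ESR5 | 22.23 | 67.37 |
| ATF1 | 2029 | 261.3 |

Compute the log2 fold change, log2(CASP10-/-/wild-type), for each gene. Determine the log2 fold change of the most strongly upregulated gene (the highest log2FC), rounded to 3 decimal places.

1.600

log2(2660/34094) = -3.680  (ESR10)
log2(25.89/61.47) = -1.247  (HOXA1)
log2(66.96/196.0) = -1.549  (CDK5)
log2(6.672/15.67) = -1.232  (HSPA4)
log2(67.37/22.23) = 1.600  (ESR5)
log2(261.3/2029) = -2.957  (ATF1)
ESR5 is most strongly upregulated.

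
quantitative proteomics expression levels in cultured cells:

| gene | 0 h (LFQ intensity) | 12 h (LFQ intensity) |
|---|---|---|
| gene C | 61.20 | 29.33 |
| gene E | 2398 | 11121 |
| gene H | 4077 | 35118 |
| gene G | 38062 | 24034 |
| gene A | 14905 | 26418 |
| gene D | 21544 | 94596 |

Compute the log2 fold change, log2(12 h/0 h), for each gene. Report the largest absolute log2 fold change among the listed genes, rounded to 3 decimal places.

log2(29.33/61.20) = -1.061  (gene C)
log2(11121/2398) = 2.213  (gene E)
log2(35118/4077) = 3.107  (gene H)
log2(24034/38062) = -0.663  (gene G)
log2(26418/14905) = 0.826  (gene A)
log2(94596/21544) = 2.134  (gene D)
The largest magnitude belongs to gene H.

3.107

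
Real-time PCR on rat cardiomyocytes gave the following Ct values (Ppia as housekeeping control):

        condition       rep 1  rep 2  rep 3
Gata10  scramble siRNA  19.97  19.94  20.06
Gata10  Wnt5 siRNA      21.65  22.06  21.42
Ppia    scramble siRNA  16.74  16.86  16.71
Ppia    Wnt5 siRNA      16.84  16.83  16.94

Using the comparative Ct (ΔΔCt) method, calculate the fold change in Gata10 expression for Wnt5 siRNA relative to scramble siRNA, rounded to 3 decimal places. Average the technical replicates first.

0.325

Mean Ct: Gata10 scramble siRNA 19.990; Gata10 Wnt5 siRNA 21.710; Ppia scramble siRNA 16.770; Ppia Wnt5 siRNA 16.870
ΔCt(scramble siRNA) = 19.990 − 16.770 = 3.220
ΔCt(Wnt5 siRNA) = 21.710 − 16.870 = 4.840
ΔΔCt = 4.840 − 3.220 = 1.620
Fold change = 2^(−1.620) = 0.3253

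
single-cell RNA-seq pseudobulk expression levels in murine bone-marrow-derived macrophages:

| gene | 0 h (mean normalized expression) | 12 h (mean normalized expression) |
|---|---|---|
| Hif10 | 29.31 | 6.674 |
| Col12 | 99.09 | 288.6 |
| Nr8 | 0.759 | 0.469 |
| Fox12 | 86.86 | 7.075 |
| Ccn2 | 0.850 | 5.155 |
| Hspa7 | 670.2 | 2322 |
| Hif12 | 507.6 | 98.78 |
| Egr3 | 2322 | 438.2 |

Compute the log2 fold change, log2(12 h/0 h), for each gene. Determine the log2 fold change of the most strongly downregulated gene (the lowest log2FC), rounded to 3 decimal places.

log2(6.674/29.31) = -2.135  (Hif10)
log2(288.6/99.09) = 1.542  (Col12)
log2(0.469/0.759) = -0.695  (Nr8)
log2(7.075/86.86) = -3.618  (Fox12)
log2(5.155/0.850) = 2.600  (Ccn2)
log2(2322/670.2) = 1.793  (Hspa7)
log2(98.78/507.6) = -2.361  (Hif12)
log2(438.2/2322) = -2.406  (Egr3)
Fox12 is most strongly downregulated.

-3.618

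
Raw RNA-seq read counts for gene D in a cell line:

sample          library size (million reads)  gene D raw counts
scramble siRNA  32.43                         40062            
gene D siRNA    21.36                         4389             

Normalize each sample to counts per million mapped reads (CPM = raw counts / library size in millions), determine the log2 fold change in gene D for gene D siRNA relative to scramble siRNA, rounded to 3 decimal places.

CPM(scramble siRNA) = 40062 / 32.43 = 1235.3377
CPM(gene D siRNA) = 4389 / 21.36 = 205.4775
Fold change = 205.4775 / 1235.3377 = 0.16633
log2(0.16633) = -2.5879

-2.588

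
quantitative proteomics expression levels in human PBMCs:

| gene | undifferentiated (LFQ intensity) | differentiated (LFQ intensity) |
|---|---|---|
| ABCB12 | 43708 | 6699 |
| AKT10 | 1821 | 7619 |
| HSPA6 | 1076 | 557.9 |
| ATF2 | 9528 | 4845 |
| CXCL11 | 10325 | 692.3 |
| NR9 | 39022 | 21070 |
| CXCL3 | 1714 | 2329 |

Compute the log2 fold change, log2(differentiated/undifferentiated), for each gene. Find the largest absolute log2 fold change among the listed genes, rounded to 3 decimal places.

log2(6699/43708) = -2.706  (ABCB12)
log2(7619/1821) = 2.065  (AKT10)
log2(557.9/1076) = -0.948  (HSPA6)
log2(4845/9528) = -0.976  (ATF2)
log2(692.3/10325) = -3.899  (CXCL11)
log2(21070/39022) = -0.889  (NR9)
log2(2329/1714) = 0.442  (CXCL3)
The largest magnitude belongs to CXCL11.

3.899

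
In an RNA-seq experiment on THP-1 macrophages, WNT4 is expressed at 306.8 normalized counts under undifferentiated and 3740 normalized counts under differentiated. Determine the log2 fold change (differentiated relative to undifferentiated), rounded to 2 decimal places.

Fold change = 3740 / 306.8 = 12.1904
log2(12.1904) = 3.608

3.61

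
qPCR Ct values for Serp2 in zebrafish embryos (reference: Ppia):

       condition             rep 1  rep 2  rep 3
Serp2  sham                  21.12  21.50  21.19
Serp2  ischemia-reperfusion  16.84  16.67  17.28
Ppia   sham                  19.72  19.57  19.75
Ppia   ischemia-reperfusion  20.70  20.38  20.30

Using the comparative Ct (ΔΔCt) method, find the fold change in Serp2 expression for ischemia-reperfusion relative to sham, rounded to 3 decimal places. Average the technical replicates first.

Mean Ct: Serp2 sham 21.270; Serp2 ischemia-reperfusion 16.930; Ppia sham 19.680; Ppia ischemia-reperfusion 20.460
ΔCt(sham) = 21.270 − 19.680 = 1.590
ΔCt(ischemia-reperfusion) = 16.930 − 20.460 = -3.530
ΔΔCt = -3.530 − 1.590 = -5.120
Fold change = 2^(−(-5.120)) = 2^5.120 = 34.7755

34.776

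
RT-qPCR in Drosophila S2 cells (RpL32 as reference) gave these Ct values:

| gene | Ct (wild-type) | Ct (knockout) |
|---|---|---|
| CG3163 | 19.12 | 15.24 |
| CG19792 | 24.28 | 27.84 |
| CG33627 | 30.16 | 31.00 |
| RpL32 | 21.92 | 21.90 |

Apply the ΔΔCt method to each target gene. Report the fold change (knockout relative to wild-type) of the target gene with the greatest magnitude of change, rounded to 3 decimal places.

CG3163: ΔΔCt = (15.24−21.90) − (19.12−21.92) = -6.66 − (-2.80) = -3.86; fold change = 2^3.86 = 14.520
CG19792: ΔΔCt = (27.84−21.90) − (24.28−21.92) = 5.94 − 2.36 = 3.58; fold change = 2^-3.58 = 0.084
CG33627: ΔΔCt = (31.00−21.90) − (30.16−21.92) = 9.10 − 8.24 = 0.86; fold change = 2^-0.86 = 0.551
CG3163 has the largest |ΔΔCt| = 3.86.

14.520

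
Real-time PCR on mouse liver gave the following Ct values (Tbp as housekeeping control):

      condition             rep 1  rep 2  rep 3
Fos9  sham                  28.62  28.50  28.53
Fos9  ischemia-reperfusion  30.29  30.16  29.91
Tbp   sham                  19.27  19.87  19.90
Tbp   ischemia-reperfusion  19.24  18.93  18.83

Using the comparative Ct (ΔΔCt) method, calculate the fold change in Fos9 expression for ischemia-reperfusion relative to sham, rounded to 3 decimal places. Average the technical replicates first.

Mean Ct: Fos9 sham 28.550; Fos9 ischemia-reperfusion 30.120; Tbp sham 19.680; Tbp ischemia-reperfusion 19.000
ΔCt(sham) = 28.550 − 19.680 = 8.870
ΔCt(ischemia-reperfusion) = 30.120 − 19.000 = 11.120
ΔΔCt = 11.120 − 8.870 = 2.250
Fold change = 2^(−2.250) = 0.2102

0.210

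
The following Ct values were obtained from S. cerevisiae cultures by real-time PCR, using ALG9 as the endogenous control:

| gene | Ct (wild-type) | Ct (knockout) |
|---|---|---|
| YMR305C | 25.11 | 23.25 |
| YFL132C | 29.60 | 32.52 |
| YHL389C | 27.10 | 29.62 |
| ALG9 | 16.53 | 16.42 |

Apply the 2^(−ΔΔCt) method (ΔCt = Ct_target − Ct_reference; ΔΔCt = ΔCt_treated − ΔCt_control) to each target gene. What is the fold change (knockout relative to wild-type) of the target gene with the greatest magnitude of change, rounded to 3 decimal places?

0.122

YMR305C: ΔΔCt = (23.25−16.42) − (25.11−16.53) = 6.83 − 8.58 = -1.75; fold change = 2^1.75 = 3.364
YFL132C: ΔΔCt = (32.52−16.42) − (29.60−16.53) = 16.10 − 13.07 = 3.03; fold change = 2^-3.03 = 0.122
YHL389C: ΔΔCt = (29.62−16.42) − (27.10−16.53) = 13.20 − 10.57 = 2.63; fold change = 2^-2.63 = 0.162
YFL132C has the largest |ΔΔCt| = 3.03.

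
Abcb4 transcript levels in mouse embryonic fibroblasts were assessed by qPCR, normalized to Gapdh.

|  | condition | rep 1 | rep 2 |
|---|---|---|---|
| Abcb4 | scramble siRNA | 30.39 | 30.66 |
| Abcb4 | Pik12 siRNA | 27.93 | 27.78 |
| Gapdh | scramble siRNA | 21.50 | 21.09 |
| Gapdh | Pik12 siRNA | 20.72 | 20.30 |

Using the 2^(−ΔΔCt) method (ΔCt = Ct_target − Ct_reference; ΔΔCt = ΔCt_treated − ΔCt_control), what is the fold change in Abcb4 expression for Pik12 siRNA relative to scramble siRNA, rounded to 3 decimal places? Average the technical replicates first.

Mean Ct: Abcb4 scramble siRNA 30.525; Abcb4 Pik12 siRNA 27.855; Gapdh scramble siRNA 21.295; Gapdh Pik12 siRNA 20.510
ΔCt(scramble siRNA) = 30.525 − 21.295 = 9.230
ΔCt(Pik12 siRNA) = 27.855 − 20.510 = 7.345
ΔΔCt = 7.345 − 9.230 = -1.885
Fold change = 2^(−(-1.885)) = 2^1.885 = 3.6935

3.694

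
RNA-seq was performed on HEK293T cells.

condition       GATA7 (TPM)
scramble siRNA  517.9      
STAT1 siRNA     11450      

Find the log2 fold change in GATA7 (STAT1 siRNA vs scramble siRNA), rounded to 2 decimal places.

4.47

Fold change = 11450 / 517.9 = 22.1085
log2(22.1085) = 4.467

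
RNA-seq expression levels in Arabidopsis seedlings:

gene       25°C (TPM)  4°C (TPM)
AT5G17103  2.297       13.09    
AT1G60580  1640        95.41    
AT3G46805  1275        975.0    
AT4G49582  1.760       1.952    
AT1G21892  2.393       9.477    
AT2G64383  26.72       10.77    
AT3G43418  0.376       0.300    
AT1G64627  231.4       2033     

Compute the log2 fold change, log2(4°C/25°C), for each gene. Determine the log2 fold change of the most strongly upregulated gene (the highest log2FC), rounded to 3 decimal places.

3.135

log2(13.09/2.297) = 2.511  (AT5G17103)
log2(95.41/1640) = -4.103  (AT1G60580)
log2(975.0/1275) = -0.387  (AT3G46805)
log2(1.952/1.760) = 0.149  (AT4G49582)
log2(9.477/2.393) = 1.986  (AT1G21892)
log2(10.77/26.72) = -1.311  (AT2G64383)
log2(0.300/0.376) = -0.326  (AT3G43418)
log2(2033/231.4) = 3.135  (AT1G64627)
AT1G64627 is most strongly upregulated.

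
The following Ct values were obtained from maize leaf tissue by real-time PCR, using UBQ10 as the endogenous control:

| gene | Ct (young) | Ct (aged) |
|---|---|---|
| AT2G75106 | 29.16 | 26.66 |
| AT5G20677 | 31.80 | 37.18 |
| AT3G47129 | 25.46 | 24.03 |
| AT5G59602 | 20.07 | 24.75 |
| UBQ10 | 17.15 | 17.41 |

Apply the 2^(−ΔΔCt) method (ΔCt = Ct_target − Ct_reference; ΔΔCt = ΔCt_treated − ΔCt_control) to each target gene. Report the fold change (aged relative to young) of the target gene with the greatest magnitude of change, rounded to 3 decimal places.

AT2G75106: ΔΔCt = (26.66−17.41) − (29.16−17.15) = 9.25 − 12.01 = -2.76; fold change = 2^2.76 = 6.774
AT5G20677: ΔΔCt = (37.18−17.41) − (31.80−17.15) = 19.77 − 14.65 = 5.12; fold change = 2^-5.12 = 0.029
AT3G47129: ΔΔCt = (24.03−17.41) − (25.46−17.15) = 6.62 − 8.31 = -1.69; fold change = 2^1.69 = 3.227
AT5G59602: ΔΔCt = (24.75−17.41) − (20.07−17.15) = 7.34 − 2.92 = 4.42; fold change = 2^-4.42 = 0.047
AT5G20677 has the largest |ΔΔCt| = 5.12.

0.029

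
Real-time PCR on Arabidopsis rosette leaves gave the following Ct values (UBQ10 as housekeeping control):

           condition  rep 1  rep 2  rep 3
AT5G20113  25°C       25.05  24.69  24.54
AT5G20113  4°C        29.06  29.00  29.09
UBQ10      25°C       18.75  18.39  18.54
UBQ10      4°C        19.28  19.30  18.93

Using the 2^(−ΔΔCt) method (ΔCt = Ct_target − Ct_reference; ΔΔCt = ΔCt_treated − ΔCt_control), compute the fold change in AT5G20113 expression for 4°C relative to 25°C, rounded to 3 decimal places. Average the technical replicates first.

0.078

Mean Ct: AT5G20113 25°C 24.760; AT5G20113 4°C 29.050; UBQ10 25°C 18.560; UBQ10 4°C 19.170
ΔCt(25°C) = 24.760 − 18.560 = 6.200
ΔCt(4°C) = 29.050 − 19.170 = 9.880
ΔΔCt = 9.880 − 6.200 = 3.680
Fold change = 2^(−3.680) = 0.0780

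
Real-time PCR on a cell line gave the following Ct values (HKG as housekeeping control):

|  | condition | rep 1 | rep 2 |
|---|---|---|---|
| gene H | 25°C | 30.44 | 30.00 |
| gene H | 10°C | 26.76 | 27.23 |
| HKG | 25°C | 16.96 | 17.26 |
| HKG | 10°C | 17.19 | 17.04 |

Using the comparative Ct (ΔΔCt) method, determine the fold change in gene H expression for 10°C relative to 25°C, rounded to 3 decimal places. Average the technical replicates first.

Mean Ct: gene H 25°C 30.220; gene H 10°C 26.995; HKG 25°C 17.110; HKG 10°C 17.115
ΔCt(25°C) = 30.220 − 17.110 = 13.110
ΔCt(10°C) = 26.995 − 17.115 = 9.880
ΔΔCt = 9.880 − 13.110 = -3.230
Fold change = 2^(−(-3.230)) = 2^3.230 = 9.3827

9.383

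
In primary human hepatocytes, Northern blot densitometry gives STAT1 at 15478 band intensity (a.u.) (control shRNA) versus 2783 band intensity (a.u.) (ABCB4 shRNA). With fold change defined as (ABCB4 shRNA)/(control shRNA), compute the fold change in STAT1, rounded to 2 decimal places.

0.18

Fold change = 2783 / 15478 = 0.180
STAT1 is downregulated.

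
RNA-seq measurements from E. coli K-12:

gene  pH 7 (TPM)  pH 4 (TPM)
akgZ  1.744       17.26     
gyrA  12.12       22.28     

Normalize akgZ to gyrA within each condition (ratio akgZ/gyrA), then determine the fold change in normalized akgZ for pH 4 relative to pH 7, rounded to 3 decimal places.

5.384

akgZ/gyrA (pH 7) = 1.744 / 12.12 = 0.14389
akgZ/gyrA (pH 4) = 17.26 / 22.28 = 0.77469
Fold change = 0.77469 / 0.14389 = 5.3837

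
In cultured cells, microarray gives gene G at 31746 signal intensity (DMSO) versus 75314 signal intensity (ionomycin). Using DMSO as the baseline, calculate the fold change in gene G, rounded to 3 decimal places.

Fold change = 75314 / 31746 = 2.3724
gene G is upregulated.

2.372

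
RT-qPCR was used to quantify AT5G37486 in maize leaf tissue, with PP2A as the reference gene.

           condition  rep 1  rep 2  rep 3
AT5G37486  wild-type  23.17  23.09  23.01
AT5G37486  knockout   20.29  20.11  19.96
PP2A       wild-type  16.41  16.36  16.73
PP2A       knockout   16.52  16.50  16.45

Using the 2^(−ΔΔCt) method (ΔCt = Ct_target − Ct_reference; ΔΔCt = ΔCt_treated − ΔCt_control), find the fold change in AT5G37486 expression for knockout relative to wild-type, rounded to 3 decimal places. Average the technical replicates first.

7.781

Mean Ct: AT5G37486 wild-type 23.090; AT5G37486 knockout 20.120; PP2A wild-type 16.500; PP2A knockout 16.490
ΔCt(wild-type) = 23.090 − 16.500 = 6.590
ΔCt(knockout) = 20.120 − 16.490 = 3.630
ΔΔCt = 3.630 − 6.590 = -2.960
Fold change = 2^(−(-2.960)) = 2^2.960 = 7.7812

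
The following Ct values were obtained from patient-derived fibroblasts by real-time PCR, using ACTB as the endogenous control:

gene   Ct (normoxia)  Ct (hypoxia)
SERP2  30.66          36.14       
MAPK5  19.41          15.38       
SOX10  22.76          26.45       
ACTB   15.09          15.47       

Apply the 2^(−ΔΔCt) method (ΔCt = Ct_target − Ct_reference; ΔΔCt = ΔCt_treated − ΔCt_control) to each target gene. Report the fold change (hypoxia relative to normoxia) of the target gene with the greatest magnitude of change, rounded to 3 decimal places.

0.029

SERP2: ΔΔCt = (36.14−15.47) − (30.66−15.09) = 20.67 − 15.57 = 5.10; fold change = 2^-5.10 = 0.029
MAPK5: ΔΔCt = (15.38−15.47) − (19.41−15.09) = -0.09 − 4.32 = -4.41; fold change = 2^4.41 = 21.259
SOX10: ΔΔCt = (26.45−15.47) − (22.76−15.09) = 10.98 − 7.67 = 3.31; fold change = 2^-3.31 = 0.101
SERP2 has the largest |ΔΔCt| = 5.10.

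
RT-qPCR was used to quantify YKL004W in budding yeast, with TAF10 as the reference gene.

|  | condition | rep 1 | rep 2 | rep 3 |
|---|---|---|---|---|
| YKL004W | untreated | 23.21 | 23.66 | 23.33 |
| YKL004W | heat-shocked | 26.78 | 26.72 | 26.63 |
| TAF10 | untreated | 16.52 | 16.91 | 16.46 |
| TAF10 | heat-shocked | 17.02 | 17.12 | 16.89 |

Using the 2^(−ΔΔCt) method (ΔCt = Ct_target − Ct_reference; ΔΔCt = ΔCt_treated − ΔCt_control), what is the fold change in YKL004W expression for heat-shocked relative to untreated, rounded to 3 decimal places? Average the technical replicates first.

Mean Ct: YKL004W untreated 23.400; YKL004W heat-shocked 26.710; TAF10 untreated 16.630; TAF10 heat-shocked 17.010
ΔCt(untreated) = 23.400 − 16.630 = 6.770
ΔCt(heat-shocked) = 26.710 − 17.010 = 9.700
ΔΔCt = 9.700 − 6.770 = 2.930
Fold change = 2^(−2.930) = 0.1312

0.131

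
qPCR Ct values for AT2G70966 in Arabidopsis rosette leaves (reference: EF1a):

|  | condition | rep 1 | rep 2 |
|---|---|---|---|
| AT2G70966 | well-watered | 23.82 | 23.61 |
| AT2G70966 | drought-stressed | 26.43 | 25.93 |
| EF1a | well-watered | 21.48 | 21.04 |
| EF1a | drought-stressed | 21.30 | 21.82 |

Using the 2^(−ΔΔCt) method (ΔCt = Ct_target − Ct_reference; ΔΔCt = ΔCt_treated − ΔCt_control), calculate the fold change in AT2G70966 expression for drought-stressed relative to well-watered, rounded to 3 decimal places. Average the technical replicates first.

0.223

Mean Ct: AT2G70966 well-watered 23.715; AT2G70966 drought-stressed 26.180; EF1a well-watered 21.260; EF1a drought-stressed 21.560
ΔCt(well-watered) = 23.715 − 21.260 = 2.455
ΔCt(drought-stressed) = 26.180 − 21.560 = 4.620
ΔΔCt = 4.620 − 2.455 = 2.165
Fold change = 2^(−2.165) = 0.2230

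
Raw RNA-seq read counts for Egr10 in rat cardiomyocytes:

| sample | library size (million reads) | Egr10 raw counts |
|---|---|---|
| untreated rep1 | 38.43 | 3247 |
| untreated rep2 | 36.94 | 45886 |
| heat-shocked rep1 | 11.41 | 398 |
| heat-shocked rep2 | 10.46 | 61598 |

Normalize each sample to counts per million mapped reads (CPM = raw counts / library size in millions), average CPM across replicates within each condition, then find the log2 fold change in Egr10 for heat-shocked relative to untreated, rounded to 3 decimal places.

2.159

CPM(untreated rep1) = 3247 / 38.43 = 84.4913
CPM(untreated rep2) = 45886 / 36.94 = 1242.1765
CPM(heat-shocked rep1) = 398 / 11.41 = 34.8817
CPM(heat-shocked rep2) = 61598 / 10.46 = 5888.9101
mean CPM(untreated) = 663.3339; mean CPM(heat-shocked) = 2961.8959
Fold change = 2961.8959 / 663.3339 = 4.46517
log2(4.46517) = 2.1587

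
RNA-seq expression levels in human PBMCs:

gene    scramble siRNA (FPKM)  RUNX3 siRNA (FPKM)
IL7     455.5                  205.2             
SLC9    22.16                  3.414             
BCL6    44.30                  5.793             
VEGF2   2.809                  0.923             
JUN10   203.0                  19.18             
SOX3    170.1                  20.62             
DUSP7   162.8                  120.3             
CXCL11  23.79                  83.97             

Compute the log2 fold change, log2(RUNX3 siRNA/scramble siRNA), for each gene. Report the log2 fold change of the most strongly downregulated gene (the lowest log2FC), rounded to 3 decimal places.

log2(205.2/455.5) = -1.150  (IL7)
log2(3.414/22.16) = -2.698  (SLC9)
log2(5.793/44.30) = -2.935  (BCL6)
log2(0.923/2.809) = -1.606  (VEGF2)
log2(19.18/203.0) = -3.404  (JUN10)
log2(20.62/170.1) = -3.044  (SOX3)
log2(120.3/162.8) = -0.436  (DUSP7)
log2(83.97/23.79) = 1.820  (CXCL11)
JUN10 is most strongly downregulated.

-3.404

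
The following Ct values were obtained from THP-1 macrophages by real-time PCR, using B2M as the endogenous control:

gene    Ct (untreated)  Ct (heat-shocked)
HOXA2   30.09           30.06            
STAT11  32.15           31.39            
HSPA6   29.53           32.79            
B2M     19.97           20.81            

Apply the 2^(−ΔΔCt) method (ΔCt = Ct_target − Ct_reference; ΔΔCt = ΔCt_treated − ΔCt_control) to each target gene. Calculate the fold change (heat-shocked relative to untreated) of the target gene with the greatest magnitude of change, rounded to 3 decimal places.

HOXA2: ΔΔCt = (30.06−20.81) − (30.09−19.97) = 9.25 − 10.12 = -0.87; fold change = 2^0.87 = 1.828
STAT11: ΔΔCt = (31.39−20.81) − (32.15−19.97) = 10.58 − 12.18 = -1.60; fold change = 2^1.60 = 3.031
HSPA6: ΔΔCt = (32.79−20.81) − (29.53−19.97) = 11.98 − 9.56 = 2.42; fold change = 2^-2.42 = 0.187
HSPA6 has the largest |ΔΔCt| = 2.42.

0.187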